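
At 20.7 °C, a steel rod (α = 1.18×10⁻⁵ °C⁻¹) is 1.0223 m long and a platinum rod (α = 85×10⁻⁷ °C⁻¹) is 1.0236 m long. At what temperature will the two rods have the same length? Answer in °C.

T = 407.3 °C

Equal length when α₁L₁ΔT − α₂L₂ΔT = L₂ − L₁ = 1.30×10⁻³ m
α₁L₁ = 1.206314×10⁻⁵, α₂L₂ = 8.7006×10⁻⁶ → Δ(αL) = 3.36254×10⁻⁶ m/K
ΔT = 1.30×10⁻³ / 3.36254×10⁻⁶ = 386.613 K, so T = 20.7 + 386.613 = 407.313 °C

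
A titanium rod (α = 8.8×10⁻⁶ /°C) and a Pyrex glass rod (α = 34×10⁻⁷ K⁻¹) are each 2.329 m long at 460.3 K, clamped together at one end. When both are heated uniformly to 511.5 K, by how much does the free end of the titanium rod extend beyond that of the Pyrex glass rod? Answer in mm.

0.644 mm

ΔT = 51.2 K
titanium: ΔL = 8.8×10⁻⁶ × 2.329 m × 51.2 = 1.0494×10⁻³ m = 1.0494 mm
Pyrex glass: ΔL = 34×10⁻⁷ × 2.329 m × 51.2 = 4.0543×10⁻⁴ m = 0.40543 mm
difference = 1.0494 − 0.40543 = 0.64397 mm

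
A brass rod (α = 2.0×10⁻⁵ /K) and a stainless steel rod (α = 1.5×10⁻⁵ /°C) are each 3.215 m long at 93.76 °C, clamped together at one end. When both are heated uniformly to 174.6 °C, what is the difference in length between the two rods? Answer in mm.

ΔT = 80.84 K
brass: ΔL = 2.0×10⁻⁵ × 3.215 m × 80.84 = 5.1980×10⁻³ m = 5.1980 mm
stainless steel: ΔL = 1.5×10⁻⁵ × 3.215 m × 80.84 = 3.8985×10⁻³ m = 3.8985 mm
difference = 5.1980 − 3.8985 = 1.2995 mm

1.30 mm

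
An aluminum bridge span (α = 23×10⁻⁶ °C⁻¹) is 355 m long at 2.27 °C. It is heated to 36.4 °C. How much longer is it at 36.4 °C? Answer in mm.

|ΔT| = |36.4 − 2.27| = 34.13 K
ΔL = αL₀ΔT = (23×10⁻⁶)(355)(34.13) = 2.79×10⁻¹ m

ΔL = 279 mm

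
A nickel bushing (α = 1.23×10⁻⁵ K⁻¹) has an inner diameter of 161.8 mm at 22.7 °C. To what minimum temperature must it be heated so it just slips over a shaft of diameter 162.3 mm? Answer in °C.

T = 274 °C

Required Δd = 162.3 − 161.8 = 0.5 mm
Δd = αd₀ΔT ⇒ ΔT = Δd/(αd₀) = 0.5 / (1.23×10⁻⁵ × 161.8) = 251.24 K
T_min = 22.7 + 251.24 = 273.94 °C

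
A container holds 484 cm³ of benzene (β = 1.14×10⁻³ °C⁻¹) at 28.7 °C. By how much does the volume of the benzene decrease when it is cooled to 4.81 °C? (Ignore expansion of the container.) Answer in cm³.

ΔV = 13.2 cm³

|ΔT| = |4.81 − 28.7| = 23.89 K
ΔV = βV₀ΔT = (1.14×10⁻³)(484)(23.89) = 13.2 cm³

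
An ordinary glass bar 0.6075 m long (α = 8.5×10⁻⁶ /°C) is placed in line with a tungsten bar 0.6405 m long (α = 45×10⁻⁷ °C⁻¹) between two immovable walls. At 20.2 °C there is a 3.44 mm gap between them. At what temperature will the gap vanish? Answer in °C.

α₁L₁ = 5.16375×10⁻⁶ m/K, α₂L₂ = 2.88225×10⁻⁶ m/K → total 8.046×10⁻⁶ m/K
ΔT = g/(α₁L₁+α₂L₂) = 3.44×10⁻³ / 8.046×10⁻⁶ = 427.54 K
T = 20.2 + 427.54 = 447.74 °C

T = 448 °C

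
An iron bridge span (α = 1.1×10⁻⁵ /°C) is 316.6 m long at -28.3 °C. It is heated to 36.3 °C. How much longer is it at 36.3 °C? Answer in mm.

|ΔT| = |36.3 − (-28.3)| = 64.6 K
ΔL = αL₀ΔT = (1.1×10⁻⁵)(316.6)(64.6) = 2.25×10⁻¹ m

ΔL = 225 mm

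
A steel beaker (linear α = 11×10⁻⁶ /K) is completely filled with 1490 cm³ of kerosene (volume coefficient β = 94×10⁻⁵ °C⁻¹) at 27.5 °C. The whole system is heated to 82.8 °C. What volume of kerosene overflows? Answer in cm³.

74.7 cm³

The beaker also expands: β_container ≈ 3α = 3.3×10⁻⁵ /K
Net overflow = V₀(β_liq − 3α_cont)ΔT
β − 3α = 9.40×10⁻⁴ − 3.3×10⁻⁵ = 9.07×10⁻⁴ /K; ΔT = 55.3 K
ΔV = 1490 × 9.07×10⁻⁴ × 55.3 = 74.7 cm³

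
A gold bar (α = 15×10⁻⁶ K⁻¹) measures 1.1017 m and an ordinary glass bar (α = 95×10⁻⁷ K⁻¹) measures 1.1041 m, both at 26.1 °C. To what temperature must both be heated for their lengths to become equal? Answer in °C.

T = 423.7 °C

Equal length when α₁L₁ΔT − α₂L₂ΔT = L₂ − L₁ = 2.40×10⁻³ m
α₁L₁ = 1.65255×10⁻⁵, α₂L₂ = 1.048895×10⁻⁵ → Δ(αL) = 6.03655×10⁻⁶ m/K
ΔT = 2.40×10⁻³ / 6.03655×10⁻⁶ = 397.578 K, so T = 26.1 + 397.578 = 423.678 °C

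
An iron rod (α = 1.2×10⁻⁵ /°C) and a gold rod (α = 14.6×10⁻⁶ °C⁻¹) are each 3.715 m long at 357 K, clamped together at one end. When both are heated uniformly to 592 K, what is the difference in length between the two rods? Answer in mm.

ΔT = 235 K
iron: ΔL = 1.2×10⁻⁵ × 3.715 m × 235 = 1.0476×10⁻² m = 10.476 mm
gold: ΔL = 14.6×10⁻⁶ × 3.715 m × 235 = 1.2746×10⁻² m = 12.746 mm
difference = 12.746 − 10.476 = 2.270 mm

2.27 mm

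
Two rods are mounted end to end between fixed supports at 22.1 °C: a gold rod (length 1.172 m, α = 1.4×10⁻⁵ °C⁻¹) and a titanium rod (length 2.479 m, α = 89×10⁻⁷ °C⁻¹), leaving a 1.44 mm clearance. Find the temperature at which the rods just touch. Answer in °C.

Gap closes when ΔL₁ + ΔL₂ = 1.44 mm = 1.44×10⁻³ m
(α₁L₁ + α₂L₂)ΔT = g
α₁L₁ + α₂L₂ = 1.4×10⁻⁵×1.172 + 89×10⁻⁷×2.479 = 3.84711×10⁻⁵ m/K
ΔT = 1.44×10⁻³ / 3.84711×10⁻⁵ = 37.431 K
T = 22.1 + 37.431 = 59.531 °C

T = 59.5 °C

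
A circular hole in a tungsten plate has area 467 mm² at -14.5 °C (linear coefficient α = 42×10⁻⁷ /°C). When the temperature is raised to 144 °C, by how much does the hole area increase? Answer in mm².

Area coefficient ≈ 2α; |ΔT| = 158.5 K
ΔA = 2αA₀ΔT = 2(42×10⁻⁷)(467)(158.5) = 0.622 mm²

ΔA = 0.622 mm²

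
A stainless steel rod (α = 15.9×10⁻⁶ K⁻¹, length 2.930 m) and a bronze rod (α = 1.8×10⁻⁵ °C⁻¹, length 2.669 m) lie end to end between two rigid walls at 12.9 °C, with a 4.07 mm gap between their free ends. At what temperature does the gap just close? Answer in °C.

T = 55.9 °C

Gap closes when ΔL₁ + ΔL₂ = 4.07 mm = 4.07×10⁻³ m
(α₁L₁ + α₂L₂)ΔT = g
α₁L₁ + α₂L₂ = 15.9×10⁻⁶×2.930 + 1.8×10⁻⁵×2.669 = 9.4629×10⁻⁵ m/K
ΔT = 4.07×10⁻³ / 9.4629×10⁻⁵ = 43.010 K
T = 12.9 + 43.010 = 55.910 °C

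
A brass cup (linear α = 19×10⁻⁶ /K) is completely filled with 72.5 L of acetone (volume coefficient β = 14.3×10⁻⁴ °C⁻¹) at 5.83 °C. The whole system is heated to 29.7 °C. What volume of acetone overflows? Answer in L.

The cup also expands: β_container ≈ 3α = 5.7×10⁻⁵ /K
Net overflow = V₀(β_liq − 3α_cont)ΔT
β − 3α = 1.43×10⁻³ − 5.7×10⁻⁵ = 1.373×10⁻³ /K; ΔT = 23.87 K
ΔV = 72.5 × 1.373×10⁻³ × 23.87 = 2.38 L

2.38 L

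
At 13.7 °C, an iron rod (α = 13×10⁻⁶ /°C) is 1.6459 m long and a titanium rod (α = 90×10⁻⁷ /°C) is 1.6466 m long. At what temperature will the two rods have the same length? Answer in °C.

L₁(1 + α₁ΔT) = L₂(1 + α₂ΔT) ⇒ ΔT = (L₂ − L₁)/(α₁L₁ − α₂L₂)
L₂ − L₁ = 1.6466 − 1.6459 = 7.00×10⁻⁴ m
α₁L₁ − α₂L₂ = 13×10⁻⁶×1.6459 − 90×10⁻⁷×1.6466 = 6.5773×10⁻⁶ m/K
ΔT = 7.00×10⁻⁴ / 6.5773×10⁻⁶ = 106.427 K
T = 13.7 + 106.427 = 120.127 °C

T = 120.1 °C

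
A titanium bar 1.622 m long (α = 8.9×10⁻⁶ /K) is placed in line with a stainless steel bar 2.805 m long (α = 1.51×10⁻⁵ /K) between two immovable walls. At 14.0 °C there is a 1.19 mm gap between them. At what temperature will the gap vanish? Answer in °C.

T = 35.0 °C

Gap closes when ΔL₁ + ΔL₂ = 1.19 mm = 1.19×10⁻³ m
(α₁L₁ + α₂L₂)ΔT = g
α₁L₁ + α₂L₂ = 8.9×10⁻⁶×1.622 + 1.51×10⁻⁵×2.805 = 5.67913×10⁻⁵ m/K
ΔT = 1.19×10⁻³ / 5.67913×10⁻⁵ = 20.954 K
T = 14.0 + 20.954 = 34.954 °C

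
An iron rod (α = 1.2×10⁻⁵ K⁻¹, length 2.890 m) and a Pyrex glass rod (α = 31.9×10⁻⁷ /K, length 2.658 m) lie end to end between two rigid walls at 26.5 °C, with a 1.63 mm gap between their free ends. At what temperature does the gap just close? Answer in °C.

Gap closes when ΔL₁ + ΔL₂ = 1.63 mm = 1.63×10⁻³ m
(α₁L₁ + α₂L₂)ΔT = g
α₁L₁ + α₂L₂ = 1.2×10⁻⁵×2.890 + 31.9×10⁻⁷×2.658 = 4.315902×10⁻⁵ m/K
ΔT = 1.63×10⁻³ / 4.315902×10⁻⁵ = 37.767 K
T = 26.5 + 37.767 = 64.267 °C

T = 64.3 °C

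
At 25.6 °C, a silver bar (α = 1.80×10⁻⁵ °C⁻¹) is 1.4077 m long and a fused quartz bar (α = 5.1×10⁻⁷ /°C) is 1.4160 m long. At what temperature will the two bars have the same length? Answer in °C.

L₁(1 + α₁ΔT) = L₂(1 + α₂ΔT) ⇒ ΔT = (L₂ − L₁)/(α₁L₁ − α₂L₂)
L₂ − L₁ = 1.4160 − 1.4077 = 8.30×10⁻³ m
α₁L₁ − α₂L₂ = 1.80×10⁻⁵×1.4077 − 5.1×10⁻⁷×1.4160 = 2.461644×10⁻⁵ m/K
ΔT = 8.30×10⁻³ / 2.461644×10⁻⁵ = 337.173 K
T = 25.6 + 337.173 = 362.773 °C

T = 362.8 °C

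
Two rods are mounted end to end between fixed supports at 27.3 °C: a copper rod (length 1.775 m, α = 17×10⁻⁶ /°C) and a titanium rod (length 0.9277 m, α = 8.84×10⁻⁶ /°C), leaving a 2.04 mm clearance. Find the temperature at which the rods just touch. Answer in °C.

T = 80.5 °C

Gap closes when ΔL₁ + ΔL₂ = 2.04 mm = 2.04×10⁻³ m
(α₁L₁ + α₂L₂)ΔT = g
α₁L₁ + α₂L₂ = 17×10⁻⁶×1.775 + 8.84×10⁻⁶×0.9277 = 3.8375868×10⁻⁵ m/K
ΔT = 2.04×10⁻³ / 3.8375868×10⁻⁵ = 53.158 K
T = 27.3 + 53.158 = 80.458 °C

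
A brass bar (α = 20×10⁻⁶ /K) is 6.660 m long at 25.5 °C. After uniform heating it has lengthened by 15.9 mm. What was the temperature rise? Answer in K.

ΔL = αL₀ΔT ⇒ ΔT = ΔL / (αL₀)
ΔT = 15.9×10⁻³ m / (20×10⁻⁶ × 6.660 m) = 119.37 K

ΔT = 119 K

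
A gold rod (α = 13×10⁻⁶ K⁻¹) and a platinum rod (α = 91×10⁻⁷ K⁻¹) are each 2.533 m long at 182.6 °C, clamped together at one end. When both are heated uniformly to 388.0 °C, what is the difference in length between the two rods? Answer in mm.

2.03 mm

ΔT = 205.4 K
gold: ΔL = 13×10⁻⁶ × 2.533 m × 205.4 = 6.7636×10⁻³ m = 6.7636 mm
platinum: ΔL = 91×10⁻⁷ × 2.533 m × 205.4 = 4.7345×10⁻³ m = 4.7345 mm
difference = 6.7636 − 4.7345 = 2.0291 mm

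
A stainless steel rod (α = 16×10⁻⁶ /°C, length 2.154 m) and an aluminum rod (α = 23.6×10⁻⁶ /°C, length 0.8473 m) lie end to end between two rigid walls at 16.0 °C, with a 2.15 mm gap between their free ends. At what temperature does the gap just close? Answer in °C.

Gap closes when ΔL₁ + ΔL₂ = 2.15 mm = 2.15×10⁻³ m
(α₁L₁ + α₂L₂)ΔT = g
α₁L₁ + α₂L₂ = 16×10⁻⁶×2.154 + 23.6×10⁻⁶×0.8473 = 5.446028×10⁻⁵ m/K
ΔT = 2.15×10⁻³ / 5.446028×10⁻⁵ = 39.478 K
T = 16.0 + 39.478 = 55.478 °C

T = 55.5 °C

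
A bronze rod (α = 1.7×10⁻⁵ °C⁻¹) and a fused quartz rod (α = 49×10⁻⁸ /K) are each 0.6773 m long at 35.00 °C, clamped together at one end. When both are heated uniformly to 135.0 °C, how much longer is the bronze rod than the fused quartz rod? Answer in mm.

ΔT = 100.00 K
bronze: ΔL = 1.7×10⁻⁵ × 0.6773 m × 100.00 = 1.1514×10⁻³ m = 1.1514 mm
fused quartz: ΔL = 49×10⁻⁸ × 0.6773 m × 100.00 = 3.3188×10⁻⁵ m = 0.033188 mm
difference = 1.1514 − 0.033188 = 1.118212 mm

1.12 mm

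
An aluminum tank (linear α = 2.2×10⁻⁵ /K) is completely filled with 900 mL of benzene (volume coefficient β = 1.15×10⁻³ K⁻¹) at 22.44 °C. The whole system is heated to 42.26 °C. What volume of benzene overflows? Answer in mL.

19.3 mL

The tank also expands: β_container ≈ 3α = 6.6×10⁻⁵ /K
Net overflow = V₀(β_liq − 3α_cont)ΔT
β − 3α = 1.15×10⁻³ − 6.6×10⁻⁵ = 1.084×10⁻³ /K; ΔT = 19.82 K
ΔV = 900 × 1.084×10⁻³ × 19.82 = 19.3 mL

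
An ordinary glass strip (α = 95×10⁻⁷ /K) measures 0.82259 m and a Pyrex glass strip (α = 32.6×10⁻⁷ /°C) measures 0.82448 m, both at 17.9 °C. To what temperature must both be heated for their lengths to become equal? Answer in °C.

T = 386.6 °C

Equal length when α₁L₁ΔT − α₂L₂ΔT = L₂ − L₁ = 1.89×10⁻³ m
α₁L₁ = 7.814605×10⁻⁶, α₂L₂ = 2.6878048×10⁻⁶ → Δ(αL) = 5.1268002×10⁻⁶ m/K
ΔT = 1.89×10⁻³ / 5.1268002×10⁻⁶ = 368.651 K, so T = 17.9 + 368.651 = 386.551 °C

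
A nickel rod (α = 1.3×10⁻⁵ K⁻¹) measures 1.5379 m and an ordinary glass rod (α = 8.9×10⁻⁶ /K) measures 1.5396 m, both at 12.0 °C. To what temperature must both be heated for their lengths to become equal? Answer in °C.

L₁(1 + α₁ΔT) = L₂(1 + α₂ΔT) ⇒ ΔT = (L₂ − L₁)/(α₁L₁ − α₂L₂)
L₂ − L₁ = 1.5396 − 1.5379 = 1.70×10⁻³ m
α₁L₁ − α₂L₂ = 1.3×10⁻⁵×1.5379 − 8.9×10⁻⁶×1.5396 = 6.29026×10⁻⁶ m/K
ΔT = 1.70×10⁻³ / 6.29026×10⁻⁶ = 270.259 K
T = 12.0 + 270.259 = 282.259 °C

T = 282.3 °C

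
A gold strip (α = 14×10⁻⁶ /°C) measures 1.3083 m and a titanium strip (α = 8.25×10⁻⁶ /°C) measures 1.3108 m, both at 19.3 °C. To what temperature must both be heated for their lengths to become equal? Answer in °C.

L₁(1 + α₁ΔT) = L₂(1 + α₂ΔT) ⇒ ΔT = (L₂ − L₁)/(α₁L₁ − α₂L₂)
L₂ − L₁ = 1.3108 − 1.3083 = 2.50×10⁻³ m
α₁L₁ − α₂L₂ = 14×10⁻⁶×1.3083 − 8.25×10⁻⁶×1.3108 = 7.5021×10⁻⁶ m/K
ΔT = 2.50×10⁻³ / 7.5021×10⁻⁶ = 333.240 K
T = 19.3 + 333.240 = 352.540 °C

T = 352.5 °C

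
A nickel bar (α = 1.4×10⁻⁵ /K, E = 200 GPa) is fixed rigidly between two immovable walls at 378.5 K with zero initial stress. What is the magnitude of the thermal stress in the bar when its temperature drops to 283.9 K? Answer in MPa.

σ = 265 MPa

Fully constrained: the free strain ε = αΔT is blocked, so σ = Eε = EαΔT.
|ΔT| = 94.6 K
σ = 200×10⁹ × 1.4×10⁻⁵ × 94.6 = 2.65×10⁸ Pa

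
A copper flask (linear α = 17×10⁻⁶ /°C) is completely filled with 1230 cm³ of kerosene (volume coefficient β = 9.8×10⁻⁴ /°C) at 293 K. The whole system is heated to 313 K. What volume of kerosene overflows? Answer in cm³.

22.9 cm³

The flask also expands: β_container ≈ 3α = 5.1×10⁻⁵ /K
Net overflow = V₀(β_liq − 3α_cont)ΔT
β − 3α = 9.80×10⁻⁴ − 5.1×10⁻⁵ = 9.29×10⁻⁴ /K; ΔT = 20 K
ΔV = 1230 × 9.29×10⁻⁴ × 20 = 22.9 cm³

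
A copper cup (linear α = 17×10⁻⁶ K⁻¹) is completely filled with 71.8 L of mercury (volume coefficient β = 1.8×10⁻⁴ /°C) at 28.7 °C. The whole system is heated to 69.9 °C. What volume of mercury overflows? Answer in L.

0.382 L

The cup also expands: β_container ≈ 3α = 5.1×10⁻⁵ /K
Net overflow = V₀(β_liq − 3α_cont)ΔT
β − 3α = 1.80×10⁻⁴ − 5.1×10⁻⁵ = 1.29×10⁻⁴ /K; ΔT = 41.2 K
ΔV = 71.8 × 1.29×10⁻⁴ × 41.2 = 0.382 L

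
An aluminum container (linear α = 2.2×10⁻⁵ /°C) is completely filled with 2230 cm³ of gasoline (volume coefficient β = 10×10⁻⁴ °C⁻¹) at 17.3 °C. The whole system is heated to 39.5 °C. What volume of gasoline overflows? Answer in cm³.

The container also expands: β_container ≈ 3α = 6.6×10⁻⁵ /K
Net overflow = V₀(β_liq − 3α_cont)ΔT
β − 3α = 1.00×10⁻³ − 6.6×10⁻⁵ = 9.34×10⁻⁴ /K; ΔT = 22.2 K
ΔV = 2230 × 9.34×10⁻⁴ × 22.2 = 46.2 cm³

46.2 cm³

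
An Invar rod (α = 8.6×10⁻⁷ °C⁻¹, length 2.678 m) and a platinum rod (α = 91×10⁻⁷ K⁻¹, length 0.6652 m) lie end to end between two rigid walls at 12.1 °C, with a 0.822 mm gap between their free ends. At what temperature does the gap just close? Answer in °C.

T = 110 °C

α₁L₁ = 2.30308×10⁻⁶ m/K, α₂L₂ = 6.05332×10⁻⁶ m/K → total 8.3564×10⁻⁶ m/K
ΔT = g/(α₁L₁+α₂L₂) = 8.22×10⁻⁴ / 8.3564×10⁻⁶ = 98.37 K
T = 12.1 + 98.37 = 110.47 °C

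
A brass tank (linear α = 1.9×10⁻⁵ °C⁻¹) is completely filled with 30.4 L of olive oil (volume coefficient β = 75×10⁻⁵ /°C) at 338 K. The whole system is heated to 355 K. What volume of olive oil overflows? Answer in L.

0.358 L

The tank also expands: β_container ≈ 3α = 5.7×10⁻⁵ /K
Net overflow = V₀(β_liq − 3α_cont)ΔT
β − 3α = 7.50×10⁻⁴ − 5.7×10⁻⁵ = 6.93×10⁻⁴ /K; ΔT = 17 K
ΔV = 30.4 × 6.93×10⁻⁴ × 17 = 0.358 L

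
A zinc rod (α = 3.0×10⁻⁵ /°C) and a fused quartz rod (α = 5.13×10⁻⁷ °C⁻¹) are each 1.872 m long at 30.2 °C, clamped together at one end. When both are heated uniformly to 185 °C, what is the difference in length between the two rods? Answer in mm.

ΔT = 154.8 K
zinc: ΔL = 3.0×10⁻⁵ × 1.872 m × 154.8 = 8.6936×10⁻³ m = 8.6936 mm
fused quartz: ΔL = 5.13×10⁻⁷ × 1.872 m × 154.8 = 1.4866×10⁻⁴ m = 0.14866 mm
difference = 8.6936 − 0.14866 = 8.54494 mm

8.54 mm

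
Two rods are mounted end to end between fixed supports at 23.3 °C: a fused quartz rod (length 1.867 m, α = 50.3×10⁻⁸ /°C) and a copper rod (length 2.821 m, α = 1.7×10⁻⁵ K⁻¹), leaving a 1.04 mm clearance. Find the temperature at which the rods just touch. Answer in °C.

Gap closes when ΔL₁ + ΔL₂ = 1.04 mm = 1.04×10⁻³ m
(α₁L₁ + α₂L₂)ΔT = g
α₁L₁ + α₂L₂ = 50.3×10⁻⁸×1.867 + 1.7×10⁻⁵×2.821 = 4.8896101×10⁻⁵ m/K
ΔT = 1.04×10⁻³ / 4.8896101×10⁻⁵ = 21.270 K
T = 23.3 + 21.270 = 44.570 °C

T = 44.6 °C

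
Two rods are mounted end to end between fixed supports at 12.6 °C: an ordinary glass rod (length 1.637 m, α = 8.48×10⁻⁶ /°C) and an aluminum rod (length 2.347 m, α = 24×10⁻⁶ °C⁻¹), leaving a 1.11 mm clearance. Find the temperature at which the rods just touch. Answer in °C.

α₁L₁ = 1.388176×10⁻⁵ m/K, α₂L₂ = 5.6328×10⁻⁵ m/K → total 7.020976×10⁻⁵ m/K
ΔT = g/(α₁L₁+α₂L₂) = 1.11×10⁻³ / 7.020976×10⁻⁵ = 15.810 K
T = 12.6 + 15.810 = 28.410 °C

T = 28.4 °C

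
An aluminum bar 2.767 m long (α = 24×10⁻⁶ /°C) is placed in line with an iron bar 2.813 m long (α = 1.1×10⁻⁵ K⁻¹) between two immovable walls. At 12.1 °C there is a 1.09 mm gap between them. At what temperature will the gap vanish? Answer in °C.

α₁L₁ = 6.6408×10⁻⁵ m/K, α₂L₂ = 3.0943×10⁻⁵ m/K → total 9.7351×10⁻⁵ m/K
ΔT = g/(α₁L₁+α₂L₂) = 1.09×10⁻³ / 9.7351×10⁻⁵ = 11.197 K
T = 12.1 + 11.197 = 23.297 °C

T = 23.3 °C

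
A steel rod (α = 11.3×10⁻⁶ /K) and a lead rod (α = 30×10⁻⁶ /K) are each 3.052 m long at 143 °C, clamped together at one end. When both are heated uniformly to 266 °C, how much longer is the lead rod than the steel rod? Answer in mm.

ΔT = 123 K
steel: ΔL = 11.3×10⁻⁶ × 3.052 m × 123 = 4.2420×10⁻³ m = 4.2420 mm
lead: ΔL = 30×10⁻⁶ × 3.052 m × 123 = 1.1262×10⁻² m = 11.262 mm
difference = 11.262 − 4.2420 = 7.020 mm

7.02 mm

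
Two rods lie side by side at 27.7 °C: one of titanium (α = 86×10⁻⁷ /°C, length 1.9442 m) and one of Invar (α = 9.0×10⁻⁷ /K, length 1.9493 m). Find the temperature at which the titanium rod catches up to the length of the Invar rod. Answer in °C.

L₁(1 + α₁ΔT) = L₂(1 + α₂ΔT) ⇒ ΔT = (L₂ − L₁)/(α₁L₁ − α₂L₂)
L₂ − L₁ = 1.9493 − 1.9442 = 5.10×10⁻³ m
α₁L₁ − α₂L₂ = 86×10⁻⁷×1.9442 − 9.0×10⁻⁷×1.9493 = 1.496575×10⁻⁵ m/K
ΔT = 5.10×10⁻³ / 1.496575×10⁻⁵ = 340.778 K
T = 27.7 + 340.778 = 368.478 °C

T = 368.5 °C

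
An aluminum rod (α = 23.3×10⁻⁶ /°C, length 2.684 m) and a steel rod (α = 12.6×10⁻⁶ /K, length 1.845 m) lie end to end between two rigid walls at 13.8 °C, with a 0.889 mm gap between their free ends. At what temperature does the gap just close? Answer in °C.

T = 24.2 °C

Gap closes when ΔL₁ + ΔL₂ = 0.889 mm = 8.89×10⁻⁴ m
(α₁L₁ + α₂L₂)ΔT = g
α₁L₁ + α₂L₂ = 23.3×10⁻⁶×2.684 + 12.6×10⁻⁶×1.845 = 8.57842×10⁻⁵ m/K
ΔT = 8.89×10⁻⁴ / 8.57842×10⁻⁵ = 10.363 K
T = 13.8 + 10.363 = 24.163 °C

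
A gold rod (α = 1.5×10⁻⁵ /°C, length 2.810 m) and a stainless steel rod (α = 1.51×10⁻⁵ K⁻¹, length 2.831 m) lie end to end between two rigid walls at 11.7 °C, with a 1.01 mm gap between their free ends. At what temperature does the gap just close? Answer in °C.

α₁L₁ = 4.215×10⁻⁵ m/K, α₂L₂ = 4.27481×10⁻⁵ m/K → total 8.48981×10⁻⁵ m/K
ΔT = g/(α₁L₁+α₂L₂) = 1.01×10⁻³ / 8.48981×10⁻⁵ = 11.897 K
T = 11.7 + 11.897 = 23.597 °C

T = 23.6 °C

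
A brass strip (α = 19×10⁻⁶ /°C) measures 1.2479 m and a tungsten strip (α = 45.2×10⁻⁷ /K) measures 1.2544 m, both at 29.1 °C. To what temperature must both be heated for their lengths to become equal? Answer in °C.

T = 389.4 °C

Equal length when α₁L₁ΔT − α₂L₂ΔT = L₂ − L₁ = 6.50×10⁻³ m
α₁L₁ = 2.37101×10⁻⁵, α₂L₂ = 5.669888×10⁻⁶ → Δ(αL) = 1.8040212×10⁻⁵ m/K
ΔT = 6.50×10⁻³ / 1.8040212×10⁻⁵ = 360.306 K, so T = 29.1 + 360.306 = 389.406 °C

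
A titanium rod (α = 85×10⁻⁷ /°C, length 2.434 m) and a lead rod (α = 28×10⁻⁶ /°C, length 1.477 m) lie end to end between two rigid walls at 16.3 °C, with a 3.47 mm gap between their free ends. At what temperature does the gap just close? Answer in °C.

Gap closes when ΔL₁ + ΔL₂ = 3.47 mm = 3.47×10⁻³ m
(α₁L₁ + α₂L₂)ΔT = g
α₁L₁ + α₂L₂ = 85×10⁻⁷×2.434 + 28×10⁻⁶×1.477 = 6.2045×10⁻⁵ m/K
ΔT = 3.47×10⁻³ / 6.2045×10⁻⁵ = 55.927 K
T = 16.3 + 55.927 = 72.227 °C

T = 72.2 °C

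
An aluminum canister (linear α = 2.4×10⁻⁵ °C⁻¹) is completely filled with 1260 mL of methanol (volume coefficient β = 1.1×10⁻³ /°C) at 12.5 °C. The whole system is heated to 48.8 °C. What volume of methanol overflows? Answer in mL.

The canister also expands: β_container ≈ 3α = 7.2×10⁻⁵ /K
Net overflow = V₀(β_liq − 3α_cont)ΔT
β − 3α = 1.10×10⁻³ − 7.2×10⁻⁵ = 1.028×10⁻³ /K; ΔT = 36.3 K
ΔV = 1260 × 1.028×10⁻³ × 36.3 = 47.0 mL

47.0 mL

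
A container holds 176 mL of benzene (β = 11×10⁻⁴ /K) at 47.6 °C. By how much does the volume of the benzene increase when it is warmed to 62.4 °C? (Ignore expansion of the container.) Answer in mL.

ΔV = 2.87 mL

|ΔT| = |62.4 − 47.6| = 14.8 K
ΔV = βV₀ΔT = (11×10⁻⁴)(176)(14.8) = 2.87 mL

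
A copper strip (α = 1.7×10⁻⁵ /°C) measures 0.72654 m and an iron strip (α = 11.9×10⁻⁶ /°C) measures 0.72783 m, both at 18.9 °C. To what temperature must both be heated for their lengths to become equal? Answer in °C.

Equal length when α₁L₁ΔT − α₂L₂ΔT = L₂ − L₁ = 1.29×10⁻³ m
α₁L₁ = 1.235118×10⁻⁵, α₂L₂ = 8.661177×10⁻⁶ → Δ(αL) = 3.690003×10⁻⁶ m/K
ΔT = 1.29×10⁻³ / 3.690003×10⁻⁶ = 349.593 K, so T = 18.9 + 349.593 = 368.493 °C

T = 368.5 °C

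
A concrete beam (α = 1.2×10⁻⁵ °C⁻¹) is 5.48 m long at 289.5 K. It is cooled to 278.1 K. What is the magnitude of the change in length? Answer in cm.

ΔL = 0.0750 cm

|ΔT| = |278.1 − 289.5| = 11.4 K
ΔL = αL₀ΔT = (1.2×10⁻⁵)(5.48)(11.4) = 7.50×10⁻⁴ m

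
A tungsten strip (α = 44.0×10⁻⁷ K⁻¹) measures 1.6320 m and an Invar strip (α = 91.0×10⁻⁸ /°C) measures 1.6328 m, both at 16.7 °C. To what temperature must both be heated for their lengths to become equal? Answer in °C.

L₁(1 + α₁ΔT) = L₂(1 + α₂ΔT) ⇒ ΔT = (L₂ − L₁)/(α₁L₁ − α₂L₂)
L₂ − L₁ = 1.6328 − 1.6320 = 8.00×10⁻⁴ m
α₁L₁ − α₂L₂ = 44.0×10⁻⁷×1.6320 − 91.0×10⁻⁸×1.6328 = 5.694952×10⁻⁶ m/K
ΔT = 8.00×10⁻⁴ / 5.694952×10⁻⁶ = 140.475 K
T = 16.7 + 140.475 = 157.175 °C

T = 157.2 °C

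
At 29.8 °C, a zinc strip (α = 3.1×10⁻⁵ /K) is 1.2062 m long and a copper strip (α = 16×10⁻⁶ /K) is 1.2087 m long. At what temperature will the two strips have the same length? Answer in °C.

T = 168.3 °C

L₁(1 + α₁ΔT) = L₂(1 + α₂ΔT) ⇒ ΔT = (L₂ − L₁)/(α₁L₁ − α₂L₂)
L₂ − L₁ = 1.2087 − 1.2062 = 2.50×10⁻³ m
α₁L₁ − α₂L₂ = 3.1×10⁻⁵×1.2062 − 16×10⁻⁶×1.2087 = 1.8053×10⁻⁵ m/K
ΔT = 2.50×10⁻³ / 1.8053×10⁻⁵ = 138.481 K
T = 29.8 + 138.481 = 168.281 °C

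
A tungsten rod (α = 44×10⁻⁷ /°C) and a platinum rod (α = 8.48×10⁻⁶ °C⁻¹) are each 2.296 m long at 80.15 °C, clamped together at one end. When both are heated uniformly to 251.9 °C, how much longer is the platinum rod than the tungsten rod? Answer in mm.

1.61 mm

ΔT = 171.75 K
tungsten: ΔL = 44×10⁻⁷ × 2.296 m × 171.75 = 1.7351×10⁻³ m = 1.7351 mm
platinum: ΔL = 8.48×10⁻⁶ × 2.296 m × 171.75 = 3.3440×10⁻³ m = 3.3440 mm
difference = 3.3440 − 1.7351 = 1.6089 mm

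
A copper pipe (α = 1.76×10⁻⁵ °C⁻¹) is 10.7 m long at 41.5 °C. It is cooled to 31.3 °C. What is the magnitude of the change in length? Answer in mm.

|ΔT| = |31.3 − 41.5| = 10.2 K
ΔL = αL₀ΔT = (1.76×10⁻⁵)(10.7)(10.2) = 1.92×10⁻³ m

ΔL = 1.92 mm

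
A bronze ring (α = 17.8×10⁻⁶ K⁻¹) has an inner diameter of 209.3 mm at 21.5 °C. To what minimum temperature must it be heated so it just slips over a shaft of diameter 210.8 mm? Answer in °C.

Required Δd = 210.8 − 209.3 = 1.5 mm
Δd = αd₀ΔT ⇒ ΔT = Δd/(αd₀) = 1.5 / (17.8×10⁻⁶ × 209.3) = 402.63 K
T_min = 21.5 + 402.63 = 424.13 °C

T = 424 °C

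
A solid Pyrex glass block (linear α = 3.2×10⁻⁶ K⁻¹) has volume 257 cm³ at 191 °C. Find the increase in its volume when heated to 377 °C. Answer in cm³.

ΔV = 0.459 cm³

Isotropic solid: β ≈ 3α = 9.6×10⁻⁶ /K; ΔT = 186 K
ΔV = 3αV₀ΔT = 3(3.2×10⁻⁶)(257)(186) = 0.459 cm³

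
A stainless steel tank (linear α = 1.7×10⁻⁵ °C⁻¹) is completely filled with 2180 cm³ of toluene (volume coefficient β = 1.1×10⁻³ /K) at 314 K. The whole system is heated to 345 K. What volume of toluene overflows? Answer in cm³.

The tank also expands: β_container ≈ 3α = 5.1×10⁻⁵ /K
Net overflow = V₀(β_liq − 3α_cont)ΔT
β − 3α = 1.10×10⁻³ − 5.1×10⁻⁵ = 1.049×10⁻³ /K; ΔT = 31 K
ΔV = 2180 × 1.049×10⁻³ × 31 = 70.9 cm³

70.9 cm³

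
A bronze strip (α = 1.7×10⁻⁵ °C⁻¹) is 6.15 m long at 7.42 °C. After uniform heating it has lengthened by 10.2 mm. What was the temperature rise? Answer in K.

ΔL = αL₀ΔT ⇒ ΔT = ΔL / (αL₀)
ΔT = 10.2×10⁻³ m / (1.7×10⁻⁵ × 6.15 m) = 97.561 K

ΔT = 97.6 K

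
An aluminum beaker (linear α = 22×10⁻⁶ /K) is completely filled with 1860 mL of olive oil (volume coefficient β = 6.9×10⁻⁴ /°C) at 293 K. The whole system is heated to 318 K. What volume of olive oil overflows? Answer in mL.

The beaker also expands: β_container ≈ 3α = 6.6×10⁻⁵ /K
Net overflow = V₀(β_liq − 3α_cont)ΔT
β − 3α = 6.90×10⁻⁴ − 6.6×10⁻⁵ = 6.24×10⁻⁴ /K; ΔT = 25 K
ΔV = 1860 × 6.24×10⁻⁴ × 25 = 29.0 mL

29.0 mL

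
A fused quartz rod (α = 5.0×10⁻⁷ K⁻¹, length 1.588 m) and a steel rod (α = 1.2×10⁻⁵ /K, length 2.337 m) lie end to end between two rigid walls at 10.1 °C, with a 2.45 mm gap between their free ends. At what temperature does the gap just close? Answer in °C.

T = 95.1 °C

α₁L₁ = 7.940×10⁻⁷ m/K, α₂L₂ = 2.8044×10⁻⁵ m/K → total 2.8838×10⁻⁵ m/K
ΔT = g/(α₁L₁+α₂L₂) = 2.45×10⁻³ / 2.8838×10⁻⁵ = 84.957 K
T = 10.1 + 84.957 = 95.057 °C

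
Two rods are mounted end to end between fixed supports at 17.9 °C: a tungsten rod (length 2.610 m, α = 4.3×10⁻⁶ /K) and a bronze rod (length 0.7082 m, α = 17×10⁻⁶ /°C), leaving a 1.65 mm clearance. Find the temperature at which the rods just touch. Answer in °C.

T = 88.8 °C

Gap closes when ΔL₁ + ΔL₂ = 1.65 mm = 1.65×10⁻³ m
(α₁L₁ + α₂L₂)ΔT = g
α₁L₁ + α₂L₂ = 4.3×10⁻⁶×2.610 + 17×10⁻⁶×0.7082 = 2.32624×10⁻⁵ m/K
ΔT = 1.65×10⁻³ / 2.32624×10⁻⁵ = 70.930 K
T = 17.9 + 70.930 = 88.830 °C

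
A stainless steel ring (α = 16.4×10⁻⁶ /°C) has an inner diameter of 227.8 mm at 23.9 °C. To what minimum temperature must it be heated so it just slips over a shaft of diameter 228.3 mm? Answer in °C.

T = 158 °C

Required Δd = 228.3 − 227.8 = 0.5 mm
Δd = αd₀ΔT ⇒ ΔT = Δd/(αd₀) = 0.5 / (16.4×10⁻⁶ × 227.8) = 133.84 K
T_min = 23.9 + 133.84 = 157.74 °C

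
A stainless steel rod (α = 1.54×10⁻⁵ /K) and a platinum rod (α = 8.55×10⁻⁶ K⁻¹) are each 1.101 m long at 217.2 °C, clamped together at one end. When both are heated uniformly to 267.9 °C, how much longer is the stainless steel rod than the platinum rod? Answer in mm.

0.382 mm

ΔT = 50.7 K
stainless steel: ΔL = 1.54×10⁻⁵ × 1.101 m × 50.7 = 8.5964×10⁻⁴ m = 0.85964 mm
platinum: ΔL = 8.55×10⁻⁶ × 1.101 m × 50.7 = 4.7727×10⁻⁴ m = 0.47727 mm
difference = 0.85964 − 0.47727 = 0.38237 mm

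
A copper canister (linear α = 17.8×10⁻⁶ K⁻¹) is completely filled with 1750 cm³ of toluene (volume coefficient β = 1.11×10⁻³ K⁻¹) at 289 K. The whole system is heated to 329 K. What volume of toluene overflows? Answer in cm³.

The canister also expands: β_container ≈ 3α = 5.34×10⁻⁵ /K
Net overflow = V₀(β_liq − 3α_cont)ΔT
β − 3α = 1.11×10⁻³ − 5.34×10⁻⁵ = 1.0566×10⁻³ /K; ΔT = 40 K
ΔV = 1750 × 1.0566×10⁻³ × 40 = 74.0 cm³

74.0 cm³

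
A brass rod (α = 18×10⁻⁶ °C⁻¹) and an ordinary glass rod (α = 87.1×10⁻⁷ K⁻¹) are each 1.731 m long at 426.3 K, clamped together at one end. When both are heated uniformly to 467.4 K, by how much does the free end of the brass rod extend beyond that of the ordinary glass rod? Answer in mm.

0.661 mm

ΔT = 41.1 K
brass: ΔL = 18×10⁻⁶ × 1.731 m × 41.1 = 1.2806×10⁻³ m = 1.2806 mm
ordinary glass: ΔL = 87.1×10⁻⁷ × 1.731 m × 41.1 = 6.1967×10⁻⁴ m = 0.61967 mm
difference = 1.2806 − 0.61967 = 0.66093 mm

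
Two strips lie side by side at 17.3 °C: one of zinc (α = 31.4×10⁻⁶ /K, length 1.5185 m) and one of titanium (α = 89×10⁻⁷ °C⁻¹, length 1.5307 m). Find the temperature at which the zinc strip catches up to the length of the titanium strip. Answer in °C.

T = 375.5 °C

Equal length when α₁L₁ΔT − α₂L₂ΔT = L₂ − L₁ = 1.22×10⁻² m
α₁L₁ = 4.76809×10⁻⁵, α₂L₂ = 1.362323×10⁻⁵ → Δ(αL) = 3.405767×10⁻⁵ m/K
ΔT = 1.22×10⁻² / 3.405767×10⁻⁵ = 358.216 K, so T = 17.3 + 358.216 = 375.516 °C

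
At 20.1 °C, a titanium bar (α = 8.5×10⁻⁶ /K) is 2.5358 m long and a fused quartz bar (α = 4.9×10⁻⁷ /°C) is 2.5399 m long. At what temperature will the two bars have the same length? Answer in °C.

L₁(1 + α₁ΔT) = L₂(1 + α₂ΔT) ⇒ ΔT = (L₂ − L₁)/(α₁L₁ − α₂L₂)
L₂ − L₁ = 2.5399 − 2.5358 = 4.10×10⁻³ m
α₁L₁ − α₂L₂ = 8.5×10⁻⁶×2.5358 − 4.9×10⁻⁷×2.5399 = 2.0309749×10⁻⁵ m/K
ΔT = 4.10×10⁻³ / 2.0309749×10⁻⁵ = 201.873 K
T = 20.1 + 201.873 = 221.973 °C

T = 222.0 °C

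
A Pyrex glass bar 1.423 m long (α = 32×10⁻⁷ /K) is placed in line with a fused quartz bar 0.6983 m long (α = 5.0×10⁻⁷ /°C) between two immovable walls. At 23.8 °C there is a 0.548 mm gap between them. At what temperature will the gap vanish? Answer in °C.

T = 136 °C

α₁L₁ = 4.5536×10⁻⁶ m/K, α₂L₂ = 3.4915×10⁻⁷ m/K → total 4.90275×10⁻⁶ m/K
ΔT = g/(α₁L₁+α₂L₂) = 5.48×10⁻⁴ / 4.90275×10⁻⁶ = 111.77 K
T = 23.8 + 111.77 = 135.57 °C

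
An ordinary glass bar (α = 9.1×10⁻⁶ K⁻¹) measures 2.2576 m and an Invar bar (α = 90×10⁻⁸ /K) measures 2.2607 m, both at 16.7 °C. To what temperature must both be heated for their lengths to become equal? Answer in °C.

L₁(1 + α₁ΔT) = L₂(1 + α₂ΔT) ⇒ ΔT = (L₂ − L₁)/(α₁L₁ − α₂L₂)
L₂ − L₁ = 2.2607 − 2.2576 = 3.10×10⁻³ m
α₁L₁ − α₂L₂ = 9.1×10⁻⁶×2.2576 − 90×10⁻⁸×2.2607 = 1.850953×10⁻⁵ m/K
ΔT = 3.10×10⁻³ / 1.850953×10⁻⁵ = 167.481 K
T = 16.7 + 167.481 = 184.181 °C

T = 184.2 °C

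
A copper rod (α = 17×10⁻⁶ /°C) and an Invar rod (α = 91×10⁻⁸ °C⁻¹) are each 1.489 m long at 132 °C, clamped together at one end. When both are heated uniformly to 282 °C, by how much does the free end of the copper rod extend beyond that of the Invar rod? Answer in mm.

ΔT = 150 K
copper: ΔL = 17×10⁻⁶ × 1.489 m × 150 = 3.7970×10⁻³ m = 3.7970 mm
Invar: ΔL = 91×10⁻⁸ × 1.489 m × 150 = 2.0325×10⁻⁴ m = 0.20325 mm
difference = 3.7970 − 0.20325 = 3.59375 mm

3.59 mm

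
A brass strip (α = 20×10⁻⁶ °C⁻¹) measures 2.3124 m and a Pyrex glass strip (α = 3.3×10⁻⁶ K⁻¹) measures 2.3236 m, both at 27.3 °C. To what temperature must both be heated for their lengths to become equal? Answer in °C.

Equal length when α₁L₁ΔT − α₂L₂ΔT = L₂ − L₁ = 1.12×10⁻² m
α₁L₁ = 4.6248×10⁻⁵, α₂L₂ = 7.66788×10⁻⁶ → Δ(αL) = 3.858012×10⁻⁵ m/K
ΔT = 1.12×10⁻² / 3.858012×10⁻⁵ = 290.305 K, so T = 27.3 + 290.305 = 317.605 °C

T = 317.6 °C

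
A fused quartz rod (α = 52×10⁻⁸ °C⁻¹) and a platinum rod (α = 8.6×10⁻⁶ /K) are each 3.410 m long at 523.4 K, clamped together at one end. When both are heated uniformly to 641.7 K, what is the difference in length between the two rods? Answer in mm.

ΔT = 118.3 K
fused quartz: ΔL = 52×10⁻⁸ × 3.410 m × 118.3 = 2.0977×10⁻⁴ m = 0.20977 mm
platinum: ΔL = 8.6×10⁻⁶ × 3.410 m × 118.3 = 3.4693×10⁻³ m = 3.4693 mm
difference = 3.4693 − 0.20977 = 3.25953 mm

3.26 mm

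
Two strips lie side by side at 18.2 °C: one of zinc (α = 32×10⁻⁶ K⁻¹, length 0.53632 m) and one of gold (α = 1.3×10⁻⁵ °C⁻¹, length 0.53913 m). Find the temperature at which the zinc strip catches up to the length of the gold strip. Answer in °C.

Equal length when α₁L₁ΔT − α₂L₂ΔT = L₂ − L₁ = 2.81×10⁻³ m
α₁L₁ = 1.716224×10⁻⁵, α₂L₂ = 7.00869×10⁻⁶ → Δ(αL) = 1.015355×10⁻⁵ m/K
ΔT = 2.81×10⁻³ / 1.015355×10⁻⁵ = 276.750 K, so T = 18.2 + 276.750 = 294.950 °C

T = 295.0 °C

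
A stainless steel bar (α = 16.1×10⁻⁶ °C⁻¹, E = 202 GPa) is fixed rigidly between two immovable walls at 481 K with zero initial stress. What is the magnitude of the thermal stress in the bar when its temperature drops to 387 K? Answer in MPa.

σ = 306 MPa

Fully constrained: the free strain ε = αΔT is blocked, so σ = Eε = EαΔT.
|ΔT| = 94 K
σ = 202×10⁹ × 16.1×10⁻⁶ × 94 = 3.06×10⁸ Pa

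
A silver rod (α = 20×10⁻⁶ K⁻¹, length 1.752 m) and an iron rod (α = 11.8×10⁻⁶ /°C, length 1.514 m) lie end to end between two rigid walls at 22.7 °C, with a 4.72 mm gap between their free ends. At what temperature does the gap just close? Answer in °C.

Gap closes when ΔL₁ + ΔL₂ = 4.72 mm = 4.72×10⁻³ m
(α₁L₁ + α₂L₂)ΔT = g
α₁L₁ + α₂L₂ = 20×10⁻⁶×1.752 + 11.8×10⁻⁶×1.514 = 5.29052×10⁻⁵ m/K
ΔT = 4.72×10⁻³ / 5.29052×10⁻⁵ = 89.22 K
T = 22.7 + 89.22 = 111.92 °C

T = 112 °C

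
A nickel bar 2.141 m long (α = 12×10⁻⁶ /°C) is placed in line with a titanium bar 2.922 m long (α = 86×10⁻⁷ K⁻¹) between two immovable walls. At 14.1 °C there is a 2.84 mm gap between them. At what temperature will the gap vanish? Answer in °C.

T = 70.0 °C

Gap closes when ΔL₁ + ΔL₂ = 2.84 mm = 2.84×10⁻³ m
(α₁L₁ + α₂L₂)ΔT = g
α₁L₁ + α₂L₂ = 12×10⁻⁶×2.141 + 86×10⁻⁷×2.922 = 5.08212×10⁻⁵ m/K
ΔT = 2.84×10⁻³ / 5.08212×10⁻⁵ = 55.882 K
T = 14.1 + 55.882 = 69.982 °C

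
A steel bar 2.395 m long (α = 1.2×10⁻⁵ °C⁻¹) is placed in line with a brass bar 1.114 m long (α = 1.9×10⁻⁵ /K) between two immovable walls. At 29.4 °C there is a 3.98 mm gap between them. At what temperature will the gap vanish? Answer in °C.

T = 109 °C

α₁L₁ = 2.874×10⁻⁵ m/K, α₂L₂ = 2.1166×10⁻⁵ m/K → total 4.9906×10⁻⁵ m/K
ΔT = g/(α₁L₁+α₂L₂) = 3.98×10⁻³ / 4.9906×10⁻⁵ = 79.75 K
T = 29.4 + 79.75 = 109.15 °C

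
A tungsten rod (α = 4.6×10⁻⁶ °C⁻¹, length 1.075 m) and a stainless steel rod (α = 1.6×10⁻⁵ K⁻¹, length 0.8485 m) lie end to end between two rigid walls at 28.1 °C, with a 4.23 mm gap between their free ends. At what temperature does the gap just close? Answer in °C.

α₁L₁ = 4.945×10⁻⁶ m/K, α₂L₂ = 1.3576×10⁻⁵ m/K → total 1.8521×10⁻⁵ m/K
ΔT = g/(α₁L₁+α₂L₂) = 4.23×10⁻³ / 1.8521×10⁻⁵ = 228.39 K
T = 28.1 + 228.39 = 256.49 °C

T = 256 °C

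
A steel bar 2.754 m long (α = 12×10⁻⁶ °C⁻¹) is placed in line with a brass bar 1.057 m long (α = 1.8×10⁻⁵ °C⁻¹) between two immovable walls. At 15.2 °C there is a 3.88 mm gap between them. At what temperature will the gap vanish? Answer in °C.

T = 89.7 °C

Gap closes when ΔL₁ + ΔL₂ = 3.88 mm = 3.88×10⁻³ m
(α₁L₁ + α₂L₂)ΔT = g
α₁L₁ + α₂L₂ = 12×10⁻⁶×2.754 + 1.8×10⁻⁵×1.057 = 5.2074×10⁻⁵ m/K
ΔT = 3.88×10⁻³ / 5.2074×10⁻⁵ = 74.509 K
T = 15.2 + 74.509 = 89.709 °C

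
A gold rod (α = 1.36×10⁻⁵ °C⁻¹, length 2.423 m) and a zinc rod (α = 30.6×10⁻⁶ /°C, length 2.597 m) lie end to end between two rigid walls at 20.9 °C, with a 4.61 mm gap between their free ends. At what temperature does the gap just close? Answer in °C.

Gap closes when ΔL₁ + ΔL₂ = 4.61 mm = 4.61×10⁻³ m
(α₁L₁ + α₂L₂)ΔT = g
α₁L₁ + α₂L₂ = 1.36×10⁻⁵×2.423 + 30.6×10⁻⁶×2.597 = 1.12421×10⁻⁴ m/K
ΔT = 4.61×10⁻³ / 1.12421×10⁻⁴ = 41.007 K
T = 20.9 + 41.007 = 61.907 °C

T = 61.9 °C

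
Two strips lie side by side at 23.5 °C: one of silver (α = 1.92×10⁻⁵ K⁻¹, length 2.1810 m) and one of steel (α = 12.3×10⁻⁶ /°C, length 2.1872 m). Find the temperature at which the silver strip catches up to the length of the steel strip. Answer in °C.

Equal length when α₁L₁ΔT − α₂L₂ΔT = L₂ − L₁ = 6.20×10⁻³ m
α₁L₁ = 4.18752×10⁻⁵, α₂L₂ = 2.690256×10⁻⁵ → Δ(αL) = 1.497264×10⁻⁵ m/K
ΔT = 6.20×10⁻³ / 1.497264×10⁻⁵ = 414.089 K, so T = 23.5 + 414.089 = 437.589 °C

T = 437.6 °C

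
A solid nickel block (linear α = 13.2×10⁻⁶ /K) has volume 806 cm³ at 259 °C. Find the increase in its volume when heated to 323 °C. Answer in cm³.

ΔV = 2.04 cm³

Isotropic solid: β ≈ 3α = 4.0×10⁻⁵ /K; ΔT = 64 K
ΔV = 3αV₀ΔT = 3(13.2×10⁻⁶)(806)(64) = 2.04 cm³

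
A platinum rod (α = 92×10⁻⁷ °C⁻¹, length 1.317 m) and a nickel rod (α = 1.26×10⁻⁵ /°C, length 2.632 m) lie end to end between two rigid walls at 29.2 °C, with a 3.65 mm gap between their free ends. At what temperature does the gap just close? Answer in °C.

α₁L₁ = 1.21164×10⁻⁵ m/K, α₂L₂ = 3.31632×10⁻⁵ m/K → total 4.52796×10⁻⁵ m/K
ΔT = g/(α₁L₁+α₂L₂) = 3.65×10⁻³ / 4.52796×10⁻⁵ = 80.61 K
T = 29.2 + 80.61 = 109.81 °C

T = 110 °C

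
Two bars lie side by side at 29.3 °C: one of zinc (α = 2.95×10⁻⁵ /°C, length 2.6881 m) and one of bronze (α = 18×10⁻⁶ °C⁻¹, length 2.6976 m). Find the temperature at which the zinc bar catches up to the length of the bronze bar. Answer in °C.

L₁(1 + α₁ΔT) = L₂(1 + α₂ΔT) ⇒ ΔT = (L₂ − L₁)/(α₁L₁ − α₂L₂)
L₂ − L₁ = 2.6976 − 2.6881 = 9.50×10⁻³ m
α₁L₁ − α₂L₂ = 2.95×10⁻⁵×2.6881 − 18×10⁻⁶×2.6976 = 3.074215×10⁻⁵ m/K
ΔT = 9.50×10⁻³ / 3.074215×10⁻⁵ = 309.022 K
T = 29.3 + 309.022 = 338.322 °C

T = 338.3 °C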